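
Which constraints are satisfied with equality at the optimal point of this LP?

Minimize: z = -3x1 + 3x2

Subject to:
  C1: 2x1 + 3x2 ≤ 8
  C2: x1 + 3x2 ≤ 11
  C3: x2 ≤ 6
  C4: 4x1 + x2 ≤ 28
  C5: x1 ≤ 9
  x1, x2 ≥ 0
Optimal: x1 = 4, x2 = 0
Slack at optimum:
  C1: slack = 0 (binding)
  C2: slack = 7
  C3: slack = 6
  C4: slack = 12
  C5: slack = 5
  x1 ≥ 0: x1 = 4
  x2 ≥ 0: x2 = 0 (binding)
Binding constraints: C1, x2 ≥ 0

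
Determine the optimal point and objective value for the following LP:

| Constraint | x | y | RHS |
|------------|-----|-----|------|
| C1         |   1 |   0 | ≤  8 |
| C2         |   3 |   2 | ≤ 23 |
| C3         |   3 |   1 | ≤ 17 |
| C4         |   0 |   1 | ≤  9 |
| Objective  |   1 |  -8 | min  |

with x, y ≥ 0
x = 0, y = 9, z = -72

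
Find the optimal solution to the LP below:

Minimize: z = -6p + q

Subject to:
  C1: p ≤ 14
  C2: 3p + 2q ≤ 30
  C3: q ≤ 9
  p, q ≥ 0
Each vertex is the intersection of two constraint boundaries that also satisfies all remaining constraints:
  p = 0 and q = 0 → (0, 0)
  3p + 2q = 30 and q = 0 → (10, 0)
  3p + 2q = 30 and q = 9 → (4, 9)
  q = 9 and p = 0 → (0, 9)

Evaluating z = -6p + q at each vertex:
  (0, 0): z = 0
  (10, 0): z = -60
  (4, 9): z = -15
  (0, 9): z = 9

The minimum is at (10, 0) with z = -60.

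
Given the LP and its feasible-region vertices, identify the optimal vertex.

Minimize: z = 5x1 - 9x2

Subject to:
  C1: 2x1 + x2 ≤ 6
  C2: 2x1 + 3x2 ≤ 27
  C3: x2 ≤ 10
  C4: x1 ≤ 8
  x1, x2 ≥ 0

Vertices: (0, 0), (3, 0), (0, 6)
Evaluating z = 5x1 - 9x2 at each vertex:
  (0, 0): z = 0
  (3, 0): z = 15
  (0, 6): z = -54

The smallest value is z = -54, attained at (0, 6).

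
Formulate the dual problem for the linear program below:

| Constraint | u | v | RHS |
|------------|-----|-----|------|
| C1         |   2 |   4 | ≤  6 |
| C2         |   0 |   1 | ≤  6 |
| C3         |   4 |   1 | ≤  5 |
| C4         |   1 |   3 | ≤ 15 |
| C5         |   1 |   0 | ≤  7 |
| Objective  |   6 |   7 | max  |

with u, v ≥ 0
Minimize: z = 6y1 + 6y2 + 5y3 + 15y4 + 7y5

Subject to:
  C1: -2y1 - 4y3 - y4 - y5 ≤ -6
  C2: -4y1 - y2 - y3 - 3y4 ≤ -7
  y1, y2, y3, y4, y5 ≥ 0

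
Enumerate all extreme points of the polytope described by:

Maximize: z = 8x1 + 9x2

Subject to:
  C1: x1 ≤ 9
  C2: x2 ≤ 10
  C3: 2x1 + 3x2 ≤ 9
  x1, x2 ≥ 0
Each vertex is the intersection of two constraint boundaries that also satisfies all remaining constraints:
  x1 = 0 and x2 = 0 → (0, 0)
  2x1 + 3x2 = 9 and x2 = 0 → (4.5, 0)
  2x1 + 3x2 = 9 and x1 = 0 → (0, 3)

Vertices: (0, 0), (4.5, 0), (0, 3)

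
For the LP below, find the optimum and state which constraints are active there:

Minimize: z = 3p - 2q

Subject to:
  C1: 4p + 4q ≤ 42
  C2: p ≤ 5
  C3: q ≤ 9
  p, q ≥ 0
Optimal: p = 0, q = 9
Slack at optimum:
  C1: slack = 6
  C2: slack = 5
  C3: slack = 0 (binding)
  p ≥ 0: p = 0 (binding)
  q ≥ 0: q = 9
Binding constraints: C3, p ≥ 0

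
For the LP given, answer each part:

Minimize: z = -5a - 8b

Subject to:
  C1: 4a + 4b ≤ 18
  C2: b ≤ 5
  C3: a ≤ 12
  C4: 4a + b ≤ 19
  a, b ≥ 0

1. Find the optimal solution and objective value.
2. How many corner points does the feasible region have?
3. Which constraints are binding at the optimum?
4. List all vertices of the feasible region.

1. a = 0, b = 4.5, z = -36
2. 3
3. C1, a ≥ 0
4. (0, 0), (4.5, 0), (0, 4.5)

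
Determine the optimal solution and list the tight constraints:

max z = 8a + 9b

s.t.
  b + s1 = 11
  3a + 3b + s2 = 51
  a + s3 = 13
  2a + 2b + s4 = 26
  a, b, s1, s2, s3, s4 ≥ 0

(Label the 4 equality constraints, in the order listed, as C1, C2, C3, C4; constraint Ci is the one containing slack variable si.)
Optimal: a = 2, b = 11
Slack at optimum:
  C1: slack = 0 (binding)
  C2: slack = 12
  C3: slack = 11
  C4: slack = 0 (binding)
  a ≥ 0: a = 2
  b ≥ 0: b = 11
Binding constraints: C1, C4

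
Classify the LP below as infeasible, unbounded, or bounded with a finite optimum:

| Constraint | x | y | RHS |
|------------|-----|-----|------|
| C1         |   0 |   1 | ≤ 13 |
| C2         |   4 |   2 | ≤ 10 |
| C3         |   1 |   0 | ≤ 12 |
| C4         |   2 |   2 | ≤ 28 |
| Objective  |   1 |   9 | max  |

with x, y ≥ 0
The point (0, 5) satisfies every constraint, so the LP is feasible; the constraints give x ≤ 12 and y ≤ 13, which with x, y ≥ 0 keep the feasible region inside a bounded box. A feasible, bounded LP attains a finite optimum at a vertex.

Evaluating z = x + 9y at each vertex:
  (0, 0): z = 0
  (2.5, 0): z = 2.5
  (0, 5): z = 45

Bounded optimum: z* = 45 at (0, 5).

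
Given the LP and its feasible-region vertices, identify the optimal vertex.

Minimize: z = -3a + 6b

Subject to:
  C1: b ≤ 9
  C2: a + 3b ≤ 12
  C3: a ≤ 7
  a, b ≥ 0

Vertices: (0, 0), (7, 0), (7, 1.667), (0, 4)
Evaluating z = -3a + 6b at each vertex:
  (0, 0): z = 0
  (7, 0): z = -21
  (7, 1.667): z = -11
  (0, 4): z = 24

The smallest value is z = -21, attained at (7, 0).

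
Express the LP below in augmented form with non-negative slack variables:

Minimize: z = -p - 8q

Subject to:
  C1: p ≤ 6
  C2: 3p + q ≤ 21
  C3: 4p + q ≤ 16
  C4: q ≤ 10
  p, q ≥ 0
min z = -p - 8q

s.t.
  p + s1 = 6
  3p + q + s2 = 21
  4p + q + s3 = 16
  q + s4 = 10
  p, q, s1, s2, s3, s4 ≥ 0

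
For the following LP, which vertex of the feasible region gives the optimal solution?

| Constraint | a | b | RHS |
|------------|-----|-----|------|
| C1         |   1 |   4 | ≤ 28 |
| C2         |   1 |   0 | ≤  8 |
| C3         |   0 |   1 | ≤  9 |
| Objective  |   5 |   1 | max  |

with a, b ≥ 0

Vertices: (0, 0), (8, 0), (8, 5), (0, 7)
(8, 5) with z = 45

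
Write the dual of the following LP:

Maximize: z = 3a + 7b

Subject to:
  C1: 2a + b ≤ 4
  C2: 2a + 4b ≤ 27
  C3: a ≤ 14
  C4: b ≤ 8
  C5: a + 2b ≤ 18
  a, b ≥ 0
Minimize: z = 4y1 + 27y2 + 14y3 + 8y4 + 18y5

Subject to:
  C1: -2y1 - 2y2 - y3 - y5 ≤ -3
  C2: -y1 - 4y2 - y4 - 2y5 ≤ -7
  y1, y2, y3, y4, y5 ≥ 0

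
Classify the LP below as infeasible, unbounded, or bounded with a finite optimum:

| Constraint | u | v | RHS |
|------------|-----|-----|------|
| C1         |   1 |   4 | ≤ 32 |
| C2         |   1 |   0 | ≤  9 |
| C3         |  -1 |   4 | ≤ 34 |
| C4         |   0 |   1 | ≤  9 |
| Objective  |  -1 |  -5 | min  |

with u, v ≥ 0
The point (0, 8) satisfies every constraint, so the LP is feasible; the constraints give u ≤ 9 and v ≤ 9, which with u, v ≥ 0 keep the feasible region inside a bounded box. A feasible, bounded LP attains a finite optimum at a vertex.

Feasible with finite optimum z* = -40 at (0, 8).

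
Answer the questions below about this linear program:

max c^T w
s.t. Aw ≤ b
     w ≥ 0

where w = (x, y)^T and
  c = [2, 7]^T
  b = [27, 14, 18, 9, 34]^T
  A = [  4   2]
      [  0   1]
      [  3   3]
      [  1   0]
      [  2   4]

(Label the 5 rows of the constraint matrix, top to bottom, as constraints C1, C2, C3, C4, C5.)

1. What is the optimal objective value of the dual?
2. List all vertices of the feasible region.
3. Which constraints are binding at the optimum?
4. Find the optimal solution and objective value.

1. 42 (by strong duality, equal to the primal optimum)
2. (0, 0), (6, 0), (0, 6)
3. C3, x ≥ 0
4. x = 0, y = 6, z = 42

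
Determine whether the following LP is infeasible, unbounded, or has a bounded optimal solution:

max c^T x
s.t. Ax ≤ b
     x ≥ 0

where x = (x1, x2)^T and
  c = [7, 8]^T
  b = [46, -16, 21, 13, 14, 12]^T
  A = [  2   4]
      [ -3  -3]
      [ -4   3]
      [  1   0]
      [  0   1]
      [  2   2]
The point (0, 6) satisfies every constraint, so the LP is feasible; the constraints give x1 ≤ 13 and x2 ≤ 14, which with x1, x2 ≥ 0 keep the feasible region inside a bounded box. A feasible, bounded LP attains a finite optimum at a vertex.

Evaluating z = 7x1 + 8x2 at each vertex:
  (5.333, 0): z = 37.33
  (6, 0): z = 42
  (0, 6): z = 48
  (0, 5.333): z = 42.67

Feasible with finite optimum z* = 48 at (0, 6).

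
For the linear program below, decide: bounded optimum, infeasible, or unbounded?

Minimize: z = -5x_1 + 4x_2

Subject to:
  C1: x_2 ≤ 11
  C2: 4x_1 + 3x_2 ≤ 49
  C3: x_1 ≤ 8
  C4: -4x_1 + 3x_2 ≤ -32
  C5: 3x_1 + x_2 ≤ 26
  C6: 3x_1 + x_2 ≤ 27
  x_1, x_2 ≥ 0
The point (8, 0) satisfies every constraint, so the LP is feasible; the constraints give x_1 ≤ 8 and x_2 ≤ 11, which with x_1, x_2 ≥ 0 keep the feasible region inside a bounded box. A feasible, bounded LP attains a finite optimum at a vertex.

The LP has an optimal solution: (8, 0) with z = -40.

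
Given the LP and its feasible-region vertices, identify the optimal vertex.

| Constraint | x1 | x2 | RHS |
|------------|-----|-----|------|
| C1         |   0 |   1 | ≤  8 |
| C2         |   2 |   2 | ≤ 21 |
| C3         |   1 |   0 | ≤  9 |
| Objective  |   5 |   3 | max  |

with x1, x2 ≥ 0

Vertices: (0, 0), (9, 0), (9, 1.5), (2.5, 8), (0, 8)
(9, 1.5) with z = 49.5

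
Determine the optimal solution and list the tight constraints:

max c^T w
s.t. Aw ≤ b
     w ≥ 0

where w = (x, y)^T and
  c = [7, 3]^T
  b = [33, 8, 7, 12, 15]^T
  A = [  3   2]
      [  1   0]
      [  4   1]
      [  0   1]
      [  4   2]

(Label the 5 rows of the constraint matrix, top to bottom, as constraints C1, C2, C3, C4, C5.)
Optimal: x = 0, y = 7
Slack at optimum:
  C1: slack = 19
  C2: slack = 8
  C3: slack = 0 (binding)
  C4: slack = 5
  C5: slack = 1
  x ≥ 0: x = 0 (binding)
  y ≥ 0: y = 7
Binding constraints: C3, x ≥ 0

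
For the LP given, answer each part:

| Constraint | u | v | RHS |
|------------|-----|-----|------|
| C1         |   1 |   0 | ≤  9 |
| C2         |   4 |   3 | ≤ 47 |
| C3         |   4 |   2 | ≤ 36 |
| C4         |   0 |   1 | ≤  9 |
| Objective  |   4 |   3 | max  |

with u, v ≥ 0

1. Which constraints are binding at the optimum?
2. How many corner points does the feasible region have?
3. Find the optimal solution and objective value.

1. C3, C4
2. 4
3. u = 4.5, v = 9, z = 45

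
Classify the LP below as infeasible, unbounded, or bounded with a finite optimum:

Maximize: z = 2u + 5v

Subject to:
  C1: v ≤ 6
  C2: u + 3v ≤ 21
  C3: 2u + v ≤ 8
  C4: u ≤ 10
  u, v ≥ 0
The point (1, 6) satisfies every constraint, so the LP is feasible; the constraints give u ≤ 10 and v ≤ 6, which with u, v ≥ 0 keep the feasible region inside a bounded box. A feasible, bounded LP attains a finite optimum at a vertex.

Evaluating z = 2u + 5v at each vertex:
  (0, 0): z = 0
  (4, 0): z = 8
  (1, 6): z = 32
  (0, 6): z = 30

Bounded optimum: z* = 32 at (1, 6).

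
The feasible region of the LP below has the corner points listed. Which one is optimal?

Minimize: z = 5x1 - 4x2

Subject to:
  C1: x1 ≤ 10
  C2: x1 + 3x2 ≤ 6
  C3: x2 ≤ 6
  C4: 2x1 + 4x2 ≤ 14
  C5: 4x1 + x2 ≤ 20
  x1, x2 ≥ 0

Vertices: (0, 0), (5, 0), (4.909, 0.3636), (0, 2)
Evaluating z = 5x1 - 4x2 at each vertex:
  (0, 0): z = 0
  (5, 0): z = 25
  (4.909, 0.3636): z = 23.09
  (0, 2): z = -8

The smallest value is z = -8, attained at (0, 2).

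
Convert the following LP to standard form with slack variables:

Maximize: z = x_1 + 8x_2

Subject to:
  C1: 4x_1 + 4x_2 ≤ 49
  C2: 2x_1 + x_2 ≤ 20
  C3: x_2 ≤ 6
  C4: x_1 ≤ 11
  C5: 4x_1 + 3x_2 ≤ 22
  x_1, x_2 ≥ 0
max z = x_1 + 8x_2

s.t.
  4x_1 + 4x_2 + s1 = 49
  2x_1 + x_2 + s2 = 20
  x_2 + s3 = 6
  x_1 + s4 = 11
  4x_1 + 3x_2 + s5 = 22
  x_1, x_2, s1, s2, s3, s4, s5 ≥ 0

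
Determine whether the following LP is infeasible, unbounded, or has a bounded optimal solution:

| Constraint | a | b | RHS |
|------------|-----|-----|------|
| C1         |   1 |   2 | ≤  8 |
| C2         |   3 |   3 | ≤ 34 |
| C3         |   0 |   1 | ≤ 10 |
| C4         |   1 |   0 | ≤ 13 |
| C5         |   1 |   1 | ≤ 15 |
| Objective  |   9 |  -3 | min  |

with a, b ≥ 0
The point (0, 4) satisfies every constraint, so the LP is feasible; the constraints give a ≤ 13 and b ≤ 10, which with a, b ≥ 0 keep the feasible region inside a bounded box. A feasible, bounded LP attains a finite optimum at a vertex.

Evaluating z = 9a - 3b at each vertex:
  (0, 0): z = 0
  (8, 0): z = 72
  (0, 4): z = -12

Bounded optimum: z* = -12 at (0, 4).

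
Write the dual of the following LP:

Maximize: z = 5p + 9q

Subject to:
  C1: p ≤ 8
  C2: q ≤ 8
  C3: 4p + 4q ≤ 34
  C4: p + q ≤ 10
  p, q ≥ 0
Minimize: z = 8y1 + 8y2 + 34y3 + 10y4

Subject to:
  C1: -y1 - 4y3 - y4 ≤ -5
  C2: -y2 - 4y3 - y4 ≤ -9
  y1, y2, y3, y4 ≥ 0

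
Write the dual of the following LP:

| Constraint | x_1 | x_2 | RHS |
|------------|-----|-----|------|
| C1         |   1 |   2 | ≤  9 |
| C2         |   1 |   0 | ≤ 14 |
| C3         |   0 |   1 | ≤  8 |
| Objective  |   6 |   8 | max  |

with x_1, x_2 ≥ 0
Minimize: z = 9y1 + 14y2 + 8y3

Subject to:
  C1: -y1 - y2 ≤ -6
  C2: -2y1 - y3 ≤ -8
  y1, y2, y3 ≥ 0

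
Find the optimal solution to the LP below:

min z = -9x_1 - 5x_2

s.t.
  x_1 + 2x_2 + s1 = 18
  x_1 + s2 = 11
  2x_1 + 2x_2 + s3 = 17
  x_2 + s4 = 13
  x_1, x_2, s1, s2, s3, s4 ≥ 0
Each vertex is the intersection of two constraint boundaries that also satisfies all remaining constraints:
  x_1 = 0 and x_2 = 0 → (0, 0)
  2x_1 + 2x_2 = 17 and x_2 = 0 → (8.5, 0)
  2x_1 + 2x_2 = 17 and x_1 = 0 → (0, 8.5)

Evaluating z = -9x_1 - 5x_2 at each vertex:
  (0, 0): z = 0
  (8.5, 0): z = -76.5
  (0, 8.5): z = -42.5

The minimum is at (8.5, 0) with z = -76.5.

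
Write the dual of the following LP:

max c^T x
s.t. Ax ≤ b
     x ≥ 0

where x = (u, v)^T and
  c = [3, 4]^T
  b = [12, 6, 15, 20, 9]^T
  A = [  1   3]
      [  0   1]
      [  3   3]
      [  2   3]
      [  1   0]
Minimize: z = 12y1 + 6y2 + 15y3 + 20y4 + 9y5

Subject to:
  C1: -y1 - 3y3 - 2y4 - y5 ≤ -3
  C2: -3y1 - y2 - 3y3 - 3y4 ≤ -4
  y1, y2, y3, y4, y5 ≥ 0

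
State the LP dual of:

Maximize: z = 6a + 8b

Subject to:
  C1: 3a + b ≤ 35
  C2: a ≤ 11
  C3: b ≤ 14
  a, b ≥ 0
Minimize: z = 35y1 + 11y2 + 14y3

Subject to:
  C1: -3y1 - y2 ≤ -6
  C2: -y1 - y3 ≤ -8
  y1, y2, y3 ≥ 0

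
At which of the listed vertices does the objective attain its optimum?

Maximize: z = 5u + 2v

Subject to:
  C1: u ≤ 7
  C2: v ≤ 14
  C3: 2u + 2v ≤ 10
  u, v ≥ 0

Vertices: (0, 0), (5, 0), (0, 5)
(5, 0) with z = 25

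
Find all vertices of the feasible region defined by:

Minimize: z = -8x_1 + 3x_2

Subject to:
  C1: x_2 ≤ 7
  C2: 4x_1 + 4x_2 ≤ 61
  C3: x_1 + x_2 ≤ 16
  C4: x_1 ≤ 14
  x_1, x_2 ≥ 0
Each vertex is the intersection of two constraint boundaries that also satisfies all remaining constraints:
  x_1 = 0 and x_2 = 0 → (0, 0)
  x_1 = 14 and x_2 = 0 → (14, 0)
  4x_1 + 4x_2 = 61 and x_1 = 14 → (14, 1.25)
  x_2 = 7 and 4x_1 + 4x_2 = 61 → (8.25, 7)
  x_2 = 7 and x_1 = 0 → (0, 7)

Vertices: (0, 0), (14, 0), (14, 1.25), (8.25, 7), (0, 7)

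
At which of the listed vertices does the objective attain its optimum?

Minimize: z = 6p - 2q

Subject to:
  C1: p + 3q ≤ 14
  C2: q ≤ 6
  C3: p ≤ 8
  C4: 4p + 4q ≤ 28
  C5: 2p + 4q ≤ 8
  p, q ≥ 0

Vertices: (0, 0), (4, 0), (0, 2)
Evaluating z = 6p - 2q at each vertex:
  (0, 0): z = 0
  (4, 0): z = 24
  (0, 2): z = -4

The smallest value is z = -4, attained at (0, 2).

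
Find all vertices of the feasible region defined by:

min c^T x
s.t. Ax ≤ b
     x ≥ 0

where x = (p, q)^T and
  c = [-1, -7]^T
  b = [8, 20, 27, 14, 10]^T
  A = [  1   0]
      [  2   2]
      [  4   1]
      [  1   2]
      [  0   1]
Each vertex is the intersection of two constraint boundaries that also satisfies all remaining constraints:
  p = 0 and q = 0 → (0, 0)
  4p + q = 27 and q = 0 → (6.75, 0)
  4p + q = 27 and p + 2q = 14 → (5.714, 4.143)
  p + 2q = 14 and p = 0 → (0, 7)

Vertices: (0, 0), (6.75, 0), (5.714, 4.143), (0, 7)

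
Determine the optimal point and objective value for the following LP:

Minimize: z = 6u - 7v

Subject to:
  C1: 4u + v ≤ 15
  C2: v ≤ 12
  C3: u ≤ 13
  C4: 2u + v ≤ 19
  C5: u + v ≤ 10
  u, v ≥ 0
Each vertex is the intersection of two constraint boundaries that also satisfies all remaining constraints:
  u = 0 and v = 0 → (0, 0)
  4u + v = 15 and v = 0 → (3.75, 0)
  4u + v = 15 and u + v = 10 → (1.667, 8.333)
  u + v = 10 and u = 0 → (0, 10)

Evaluating z = 6u - 7v at each vertex:
  (0, 0): z = 0
  (3.75, 0): z = 22.5
  (1.667, 8.333): z = -48.33
  (0, 10): z = -70

The minimum is at (0, 10) with z = -70.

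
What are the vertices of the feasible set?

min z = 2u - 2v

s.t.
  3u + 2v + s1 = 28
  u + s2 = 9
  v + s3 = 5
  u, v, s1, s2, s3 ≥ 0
Each vertex is the intersection of two constraint boundaries that also satisfies all remaining constraints:
  u = 0 and v = 0 → (0, 0)
  u = 9 and v = 0 → (9, 0)
  3u + 2v = 28 and u = 9 → (9, 0.5)
  3u + 2v = 28 and v = 5 → (6, 5)
  v = 5 and u = 0 → (0, 5)

Vertices: (0, 0), (9, 0), (9, 0.5), (6, 5), (0, 5)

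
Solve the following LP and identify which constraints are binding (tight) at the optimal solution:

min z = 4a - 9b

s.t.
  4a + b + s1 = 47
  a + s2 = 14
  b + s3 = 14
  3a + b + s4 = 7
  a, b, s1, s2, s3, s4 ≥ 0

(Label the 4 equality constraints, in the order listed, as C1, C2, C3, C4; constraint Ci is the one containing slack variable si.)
Optimal: a = 0, b = 7
Binding: C4, a ≥ 0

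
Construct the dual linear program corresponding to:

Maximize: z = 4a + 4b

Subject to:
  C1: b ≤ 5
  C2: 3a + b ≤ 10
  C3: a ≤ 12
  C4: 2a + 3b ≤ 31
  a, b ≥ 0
Minimize: z = 5y1 + 10y2 + 12y3 + 31y4

Subject to:
  C1: -3y2 - y3 - 2y4 ≤ -4
  C2: -y1 - y2 - 3y4 ≤ -4
  y1, y2, y3, y4 ≥ 0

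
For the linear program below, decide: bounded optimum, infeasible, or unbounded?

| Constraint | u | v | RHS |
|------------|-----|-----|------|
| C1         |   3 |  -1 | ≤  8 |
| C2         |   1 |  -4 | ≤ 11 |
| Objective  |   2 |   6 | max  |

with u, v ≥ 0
Feasible point: (0, 0) satisfies every constraint, so the LP is feasible.
Direction d = (0, 1): for each constraint row a, a·d ≤ 0 —
  (3)(0) + (-1)(1) = -1 ≤ 0
  (1)(0) + (-4)(1) = -4 ≤ 0
and d ≥ 0, so (0, 0) + t·d stays feasible for every t ≥ 0. Along this ray z = 2u + 6v changes by 6 per unit t, so z → +∞.

The LP is unbounded; z can be made arbitrarily large.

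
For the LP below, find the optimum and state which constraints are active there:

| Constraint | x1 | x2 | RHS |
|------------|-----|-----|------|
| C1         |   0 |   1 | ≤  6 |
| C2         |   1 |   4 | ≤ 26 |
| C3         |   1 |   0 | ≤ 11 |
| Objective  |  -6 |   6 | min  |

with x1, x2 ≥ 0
Optimal: x1 = 11, x2 = 0
Binding: C3, x2 ≥ 0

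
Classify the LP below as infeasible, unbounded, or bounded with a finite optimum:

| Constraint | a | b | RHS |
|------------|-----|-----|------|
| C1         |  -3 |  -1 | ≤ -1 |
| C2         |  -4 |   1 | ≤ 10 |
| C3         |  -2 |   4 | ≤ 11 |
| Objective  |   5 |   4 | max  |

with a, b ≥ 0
Feasible point: (0, 1) satisfies every constraint, so the LP is feasible.
Direction d = (1, 0): for each constraint row a, a·d ≤ 0 —
  (-3)(1) + (-1)(0) = -3 ≤ 0
  (-4)(1) + (1)(0) = -4 ≤ 0
  (-2)(1) + (4)(0) = -2 ≤ 0
and d ≥ 0, so (0, 1) + t·d stays feasible for every t ≥ 0. Along this ray z = 5a + 4b changes by 5 per unit t, so z → +∞.

Unbounded — the objective can increase without bound over the feasible region.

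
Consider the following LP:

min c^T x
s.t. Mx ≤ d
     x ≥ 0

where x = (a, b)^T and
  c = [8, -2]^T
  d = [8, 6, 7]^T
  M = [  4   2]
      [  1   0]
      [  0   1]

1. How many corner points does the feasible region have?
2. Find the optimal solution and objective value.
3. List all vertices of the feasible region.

1. 3
2. a = 0, b = 4, z = -8
3. (0, 0), (2, 0), (0, 4)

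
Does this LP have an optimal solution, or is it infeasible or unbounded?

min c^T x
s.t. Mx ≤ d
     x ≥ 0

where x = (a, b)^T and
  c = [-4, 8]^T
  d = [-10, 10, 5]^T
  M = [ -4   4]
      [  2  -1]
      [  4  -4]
One constraint requires 4a - 4b ≤ 5, while the constraint -4a + 4b ≤ -10 is equivalent to 4a - 4b ≥ 10. Together they would need 10 ≤ 4a - 4b ≤ 5, which is impossible since 10 > 5. No point satisfies all constraints.

Infeasible: no point satisfies all constraints simultaneously.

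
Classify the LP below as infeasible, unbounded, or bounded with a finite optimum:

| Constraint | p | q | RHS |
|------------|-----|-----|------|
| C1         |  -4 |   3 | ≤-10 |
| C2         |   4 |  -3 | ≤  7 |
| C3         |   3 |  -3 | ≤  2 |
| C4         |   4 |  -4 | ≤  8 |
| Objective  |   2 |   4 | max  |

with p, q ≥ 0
C2 requires 4p - 3q ≤ 7, while C1 (-4p + 3q ≤ -10) is equivalent to 4p - 3q ≥ 10. Together they would need 10 ≤ 4p - 3q ≤ 7, which is impossible since 10 > 7. No point satisfies all constraints.

The feasible region is empty; the LP is infeasible.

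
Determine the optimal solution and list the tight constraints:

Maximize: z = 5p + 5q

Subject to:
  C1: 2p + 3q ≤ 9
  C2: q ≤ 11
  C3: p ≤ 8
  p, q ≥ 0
Optimal: p = 4.5, q = 0
Slack at optimum:
  C1: slack = 0 (binding)
  C2: slack = 11
  C3: slack = 3.5
  p ≥ 0: p = 4.5
  q ≥ 0: q = 0 (binding)
Binding constraints: C1, q ≥ 0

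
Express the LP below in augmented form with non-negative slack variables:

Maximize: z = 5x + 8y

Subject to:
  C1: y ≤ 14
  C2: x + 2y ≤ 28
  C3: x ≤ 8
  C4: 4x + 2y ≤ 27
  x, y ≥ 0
max z = 5x + 8y

s.t.
  y + s1 = 14
  x + 2y + s2 = 28
  x + s3 = 8
  4x + 2y + s4 = 27
  x, y, s1, s2, s3, s4 ≥ 0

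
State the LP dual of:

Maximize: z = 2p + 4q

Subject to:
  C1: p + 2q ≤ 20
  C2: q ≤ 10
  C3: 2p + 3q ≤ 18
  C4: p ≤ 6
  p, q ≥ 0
Minimize: z = 20y1 + 10y2 + 18y3 + 6y4

Subject to:
  C1: -y1 - 2y3 - y4 ≤ -2
  C2: -2y1 - y2 - 3y3 ≤ -4
  y1, y2, y3, y4 ≥ 0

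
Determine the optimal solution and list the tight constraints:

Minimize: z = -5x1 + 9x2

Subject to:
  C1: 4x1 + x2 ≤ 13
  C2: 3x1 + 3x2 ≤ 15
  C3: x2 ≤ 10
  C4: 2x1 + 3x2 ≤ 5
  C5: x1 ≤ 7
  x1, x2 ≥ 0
Optimal: x1 = 2.5, x2 = 0
Slack at optimum:
  C1: slack = 3
  C2: slack = 7.5
  C3: slack = 10
  C4: slack = 0 (binding)
  C5: slack = 4.5
  x1 ≥ 0: x1 = 2.5
  x2 ≥ 0: x2 = 0 (binding)
Binding constraints: C4, x2 ≥ 0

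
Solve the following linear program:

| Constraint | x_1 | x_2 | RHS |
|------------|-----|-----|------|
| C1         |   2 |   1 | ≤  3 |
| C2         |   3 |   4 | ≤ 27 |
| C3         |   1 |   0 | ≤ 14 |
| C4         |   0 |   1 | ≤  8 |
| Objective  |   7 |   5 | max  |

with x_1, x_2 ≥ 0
Each vertex is the intersection of two constraint boundaries that also satisfies all remaining constraints:
  x_1 = 0 and x_2 = 0 → (0, 0)
  2x_1 + x_2 = 3 and x_2 = 0 → (1.5, 0)
  2x_1 + x_2 = 3 and x_1 = 0 → (0, 3)

Evaluating z = 7x_1 + 5x_2 at each vertex:
  (0, 0): z = 0
  (1.5, 0): z = 10.5
  (0, 3): z = 15

The maximum is at (0, 3) with z = 15.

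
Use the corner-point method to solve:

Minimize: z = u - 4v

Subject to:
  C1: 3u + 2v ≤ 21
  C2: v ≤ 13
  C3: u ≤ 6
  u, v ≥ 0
Each vertex is the intersection of two constraint boundaries that also satisfies all remaining constraints:
  u = 0 and v = 0 → (0, 0)
  u = 6 and v = 0 → (6, 0)
  3u + 2v = 21 and u = 6 → (6, 1.5)
  3u + 2v = 21 and u = 0 → (0, 10.5)

Evaluating z = u - 4v at each vertex:
  (0, 0): z = 0
  (6, 0): z = 6
  (6, 1.5): z = 0
  (0, 10.5): z = -42

The minimum is at (0, 10.5) with z = -42.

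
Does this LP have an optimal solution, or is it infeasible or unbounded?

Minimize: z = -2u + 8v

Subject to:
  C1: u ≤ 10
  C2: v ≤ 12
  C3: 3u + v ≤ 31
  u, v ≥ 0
The point (10, 0) satisfies every constraint, so the LP is feasible; the constraints give u ≤ 10 and v ≤ 12, which with u, v ≥ 0 keep the feasible region inside a bounded box. A feasible, bounded LP attains a finite optimum at a vertex.

Evaluating z = -2u + 8v at each vertex:
  (0, 0): z = 0
  (10, 0): z = -20
  (10, 1): z = -12
  (6.333, 12): z = 83.33
  (0, 12): z = 96

Bounded optimum: z* = -20 at (10, 0).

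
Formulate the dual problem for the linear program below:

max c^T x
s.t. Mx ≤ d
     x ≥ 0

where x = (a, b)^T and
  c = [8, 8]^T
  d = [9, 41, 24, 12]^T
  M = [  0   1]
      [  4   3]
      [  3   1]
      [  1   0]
Minimize: z = 9y1 + 41y2 + 24y3 + 12y4

Subject to:
  C1: -4y2 - 3y3 - y4 ≤ -8
  C2: -y1 - 3y2 - y3 ≤ -8
  y1, y2, y3, y4 ≥ 0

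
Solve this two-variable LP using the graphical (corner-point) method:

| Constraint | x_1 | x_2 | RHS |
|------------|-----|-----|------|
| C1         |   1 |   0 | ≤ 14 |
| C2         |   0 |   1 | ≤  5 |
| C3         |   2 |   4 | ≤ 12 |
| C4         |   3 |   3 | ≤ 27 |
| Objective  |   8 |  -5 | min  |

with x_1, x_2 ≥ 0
Each vertex is the intersection of two constraint boundaries that also satisfies all remaining constraints:
  x_1 = 0 and x_2 = 0 → (0, 0)
  2x_1 + 4x_2 = 12 and x_2 = 0 → (6, 0)
  2x_1 + 4x_2 = 12 and x_1 = 0 → (0, 3)

Evaluating z = 8x_1 - 5x_2 at each vertex:
  (0, 0): z = 0
  (6, 0): z = 48
  (0, 3): z = -15

The minimum is at (0, 3) with z = -15.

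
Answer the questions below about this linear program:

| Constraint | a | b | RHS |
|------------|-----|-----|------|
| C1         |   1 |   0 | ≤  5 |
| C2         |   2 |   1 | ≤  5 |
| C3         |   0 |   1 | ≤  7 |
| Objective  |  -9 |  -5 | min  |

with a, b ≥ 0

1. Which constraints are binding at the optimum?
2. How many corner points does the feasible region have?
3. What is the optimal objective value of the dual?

1. C2, a ≥ 0
2. 3
3. -25 (by strong duality, equal to the primal optimum)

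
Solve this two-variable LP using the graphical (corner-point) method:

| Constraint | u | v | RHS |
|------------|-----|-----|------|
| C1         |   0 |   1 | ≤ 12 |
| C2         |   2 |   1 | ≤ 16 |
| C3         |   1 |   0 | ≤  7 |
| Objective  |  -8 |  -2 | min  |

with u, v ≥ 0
Each vertex is the intersection of two constraint boundaries that also satisfies all remaining constraints:
  u = 0 and v = 0 → (0, 0)
  u = 7 and v = 0 → (7, 0)
  2u + v = 16 and u = 7 → (7, 2)
  v = 12 and 2u + v = 16 → (2, 12)
  v = 12 and u = 0 → (0, 12)

Evaluating z = -8u - 2v at each vertex:
  (0, 0): z = 0
  (7, 0): z = -56
  (7, 2): z = -60
  (2, 12): z = -40
  (0, 12): z = -24

The minimum is at (7, 2) with z = -60.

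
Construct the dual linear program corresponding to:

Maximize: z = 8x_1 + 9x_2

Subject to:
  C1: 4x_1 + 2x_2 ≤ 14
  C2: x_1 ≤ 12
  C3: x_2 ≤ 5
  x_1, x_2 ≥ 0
Minimize: z = 14y1 + 12y2 + 5y3

Subject to:
  C1: -4y1 - y2 ≤ -8
  C2: -2y1 - y3 ≤ -9
  y1, y2, y3 ≥ 0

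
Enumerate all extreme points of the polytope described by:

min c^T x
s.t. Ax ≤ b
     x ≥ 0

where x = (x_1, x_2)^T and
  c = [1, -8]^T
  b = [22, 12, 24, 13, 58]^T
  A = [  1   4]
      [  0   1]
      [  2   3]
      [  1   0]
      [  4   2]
Each vertex is the intersection of two constraint boundaries that also satisfies all remaining constraints:
  x_1 = 0 and x_2 = 0 → (0, 0)
  2x_1 + 3x_2 = 24 and x_2 = 0 → (12, 0)
  x_1 + 4x_2 = 22 and 2x_1 + 3x_2 = 24 → (6, 4)
  x_1 + 4x_2 = 22 and x_1 = 0 → (0, 5.5)

Vertices: (0, 0), (12, 0), (6, 4), (0, 5.5)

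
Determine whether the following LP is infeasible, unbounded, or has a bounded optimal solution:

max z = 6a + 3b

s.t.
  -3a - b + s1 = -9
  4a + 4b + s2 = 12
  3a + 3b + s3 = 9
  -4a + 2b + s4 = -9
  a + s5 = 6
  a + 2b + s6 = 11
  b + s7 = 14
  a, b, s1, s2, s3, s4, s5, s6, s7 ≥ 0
The point (3, 0) satisfies every constraint, so the LP is feasible; the constraints give a ≤ 6 and b ≤ 14, which with a, b ≥ 0 keep the feasible region inside a bounded box. A feasible, bounded LP attains a finite optimum at a vertex.

Evaluating z = 6a + 3b at each vertex:
  (3, 0): z = 18

Bounded optimum: z* = 18 at (3, 0).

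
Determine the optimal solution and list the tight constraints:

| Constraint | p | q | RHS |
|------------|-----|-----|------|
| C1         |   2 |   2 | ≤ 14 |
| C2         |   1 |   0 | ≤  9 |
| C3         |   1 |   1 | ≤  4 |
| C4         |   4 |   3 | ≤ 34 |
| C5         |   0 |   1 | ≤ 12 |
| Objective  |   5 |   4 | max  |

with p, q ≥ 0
Optimal: p = 4, q = 0
Slack at optimum:
  C1: slack = 6
  C2: slack = 5
  C3: slack = 0 (binding)
  C4: slack = 18
  C5: slack = 12
  p ≥ 0: p = 4
  q ≥ 0: q = 0 (binding)
Binding constraints: C3, q ≥ 0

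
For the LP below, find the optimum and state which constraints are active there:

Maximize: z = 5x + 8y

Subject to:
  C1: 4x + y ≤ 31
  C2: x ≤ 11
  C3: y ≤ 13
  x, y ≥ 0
Optimal: x = 4.5, y = 13
Binding: C1, C3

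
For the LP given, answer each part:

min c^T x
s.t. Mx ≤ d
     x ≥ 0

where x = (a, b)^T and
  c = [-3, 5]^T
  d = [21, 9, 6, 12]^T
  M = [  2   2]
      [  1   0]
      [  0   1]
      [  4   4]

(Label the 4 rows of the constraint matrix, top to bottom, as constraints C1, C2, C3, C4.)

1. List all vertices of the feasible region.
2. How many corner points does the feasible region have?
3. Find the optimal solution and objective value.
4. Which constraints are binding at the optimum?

1. (0, 0), (3, 0), (0, 3)
2. 3
3. a = 3, b = 0, z = -9
4. C4, b ≥ 0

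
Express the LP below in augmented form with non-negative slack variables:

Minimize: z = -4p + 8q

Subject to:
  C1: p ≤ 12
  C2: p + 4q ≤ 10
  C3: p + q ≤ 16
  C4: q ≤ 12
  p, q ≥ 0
min z = -4p + 8q

s.t.
  p + s1 = 12
  p + 4q + s2 = 10
  p + q + s3 = 16
  q + s4 = 12
  p, q, s1, s2, s3, s4 ≥ 0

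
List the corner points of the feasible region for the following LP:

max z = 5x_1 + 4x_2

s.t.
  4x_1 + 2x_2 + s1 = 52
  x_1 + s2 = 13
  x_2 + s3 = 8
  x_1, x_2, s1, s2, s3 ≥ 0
Each vertex is the intersection of two constraint boundaries that also satisfies all remaining constraints:
  x_1 = 0 and x_2 = 0 → (0, 0)
  4x_1 + 2x_2 = 52 and x_1 = 13 → (13, 0)
  4x_1 + 2x_2 = 52 and x_2 = 8 → (9, 8)
  x_2 = 8 and x_1 = 0 → (0, 8)

Vertices: (0, 0), (13, 0), (9, 8), (0, 8)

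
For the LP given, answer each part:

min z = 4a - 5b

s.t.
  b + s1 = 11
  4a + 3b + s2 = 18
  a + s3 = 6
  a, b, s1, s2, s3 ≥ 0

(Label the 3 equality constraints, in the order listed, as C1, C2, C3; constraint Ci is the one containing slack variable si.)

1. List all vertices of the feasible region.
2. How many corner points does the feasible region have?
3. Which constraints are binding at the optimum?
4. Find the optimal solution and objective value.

1. (0, 0), (4.5, 0), (0, 6)
2. 3
3. C2, a ≥ 0
4. a = 0, b = 6, z = -30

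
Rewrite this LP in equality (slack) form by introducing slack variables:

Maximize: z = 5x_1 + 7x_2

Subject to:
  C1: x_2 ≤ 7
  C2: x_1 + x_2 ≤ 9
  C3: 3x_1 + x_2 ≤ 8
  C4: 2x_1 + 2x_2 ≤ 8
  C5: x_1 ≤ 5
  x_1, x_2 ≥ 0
max z = 5x_1 + 7x_2

s.t.
  x_2 + s1 = 7
  x_1 + x_2 + s2 = 9
  3x_1 + x_2 + s3 = 8
  2x_1 + 2x_2 + s4 = 8
  x_1 + s5 = 5
  x_1, x_2, s1, s2, s3, s4, s5 ≥ 0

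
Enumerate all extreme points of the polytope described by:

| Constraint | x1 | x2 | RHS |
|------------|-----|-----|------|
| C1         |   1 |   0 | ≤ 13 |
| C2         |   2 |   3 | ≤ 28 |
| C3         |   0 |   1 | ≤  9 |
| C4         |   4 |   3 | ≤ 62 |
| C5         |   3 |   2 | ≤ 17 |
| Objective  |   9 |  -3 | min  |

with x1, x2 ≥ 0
Each vertex is the intersection of two constraint boundaries that also satisfies all remaining constraints:
  x1 = 0 and x2 = 0 → (0, 0)
  3x1 + 2x2 = 17 and x2 = 0 → (5.667, 0)
  3x1 + 2x2 = 17 and x1 = 0 → (0, 8.5)

Vertices: (0, 0), (5.667, 0), (0, 8.5)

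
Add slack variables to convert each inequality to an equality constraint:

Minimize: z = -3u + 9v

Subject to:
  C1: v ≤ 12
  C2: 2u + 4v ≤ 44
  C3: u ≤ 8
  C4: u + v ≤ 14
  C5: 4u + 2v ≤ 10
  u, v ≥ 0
min z = -3u + 9v

s.t.
  v + s1 = 12
  2u + 4v + s2 = 44
  u + s3 = 8
  u + v + s4 = 14
  4u + 2v + s5 = 10
  u, v, s1, s2, s3, s4, s5 ≥ 0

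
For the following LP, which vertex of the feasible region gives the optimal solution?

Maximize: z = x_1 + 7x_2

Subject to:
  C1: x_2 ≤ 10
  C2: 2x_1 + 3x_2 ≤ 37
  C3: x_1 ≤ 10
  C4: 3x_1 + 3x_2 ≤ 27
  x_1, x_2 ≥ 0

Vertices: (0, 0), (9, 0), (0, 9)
Evaluating z = x_1 + 7x_2 at each vertex:
  (0, 0): z = 0
  (9, 0): z = 9
  (0, 9): z = 63

The largest value is z = 63, attained at (0, 9).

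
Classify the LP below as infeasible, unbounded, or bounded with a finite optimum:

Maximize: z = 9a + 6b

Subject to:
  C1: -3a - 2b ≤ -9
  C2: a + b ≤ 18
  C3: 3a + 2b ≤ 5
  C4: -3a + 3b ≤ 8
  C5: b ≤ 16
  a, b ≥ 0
C3 requires 3a + 2b ≤ 5, while C1 (-3a - 2b ≤ -9) is equivalent to 3a + 2b ≥ 9. Together they would need 9 ≤ 3a + 2b ≤ 5, which is impossible since 9 > 5. No point satisfies all constraints.

The feasible region is empty; the LP is infeasible.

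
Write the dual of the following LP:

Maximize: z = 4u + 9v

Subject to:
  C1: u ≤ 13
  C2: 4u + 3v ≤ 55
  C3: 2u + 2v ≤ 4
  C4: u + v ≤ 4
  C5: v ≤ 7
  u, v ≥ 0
Minimize: z = 13y1 + 55y2 + 4y3 + 4y4 + 7y5

Subject to:
  C1: -y1 - 4y2 - 2y3 - y4 ≤ -4
  C2: -3y2 - 2y3 - y4 - y5 ≤ -9
  y1, y2, y3, y4, y5 ≥ 0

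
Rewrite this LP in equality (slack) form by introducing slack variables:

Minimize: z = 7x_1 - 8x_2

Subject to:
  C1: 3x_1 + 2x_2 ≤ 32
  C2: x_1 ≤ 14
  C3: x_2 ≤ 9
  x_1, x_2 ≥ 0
min z = 7x_1 - 8x_2

s.t.
  3x_1 + 2x_2 + s1 = 32
  x_1 + s2 = 14
  x_2 + s3 = 9
  x_1, x_2, s1, s2, s3 ≥ 0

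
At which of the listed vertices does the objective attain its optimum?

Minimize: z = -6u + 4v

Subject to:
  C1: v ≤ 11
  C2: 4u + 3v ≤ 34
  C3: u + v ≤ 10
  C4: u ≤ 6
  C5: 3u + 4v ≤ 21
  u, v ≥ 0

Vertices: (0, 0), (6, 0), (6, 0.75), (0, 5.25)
Evaluating z = -6u + 4v at each vertex:
  (0, 0): z = 0
  (6, 0): z = -36
  (6, 0.75): z = -33
  (0, 5.25): z = 21

The smallest value is z = -36, attained at (6, 0).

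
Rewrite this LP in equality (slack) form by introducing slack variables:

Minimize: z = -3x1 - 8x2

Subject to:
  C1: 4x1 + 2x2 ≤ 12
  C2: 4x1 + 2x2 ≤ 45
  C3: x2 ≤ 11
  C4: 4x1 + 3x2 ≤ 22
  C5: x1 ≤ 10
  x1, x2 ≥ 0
min z = -3x1 - 8x2

s.t.
  4x1 + 2x2 + s1 = 12
  4x1 + 2x2 + s2 = 45
  x2 + s3 = 11
  4x1 + 3x2 + s4 = 22
  x1 + s5 = 10
  x1, x2, s1, s2, s3, s4, s5 ≥ 0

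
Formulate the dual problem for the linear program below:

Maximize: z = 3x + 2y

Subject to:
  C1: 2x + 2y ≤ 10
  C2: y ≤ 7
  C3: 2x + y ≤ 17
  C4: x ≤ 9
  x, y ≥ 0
Minimize: z = 10y1 + 7y2 + 17y3 + 9y4

Subject to:
  C1: -2y1 - 2y3 - y4 ≤ -3
  C2: -2y1 - y2 - y3 ≤ -2
  y1, y2, y3, y4 ≥ 0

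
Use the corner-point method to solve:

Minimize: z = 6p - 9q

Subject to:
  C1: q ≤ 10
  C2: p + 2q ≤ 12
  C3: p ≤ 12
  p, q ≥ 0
Each vertex is the intersection of two constraint boundaries that also satisfies all remaining constraints:
  p = 0 and q = 0 → (0, 0)
  p + 2q = 12 and p = 12 → (12, 0)
  p + 2q = 12 and p = 0 → (0, 6)

Evaluating z = 6p - 9q at each vertex:
  (0, 0): z = 0
  (12, 0): z = 72
  (0, 6): z = -54

The minimum is at (0, 6) with z = -54.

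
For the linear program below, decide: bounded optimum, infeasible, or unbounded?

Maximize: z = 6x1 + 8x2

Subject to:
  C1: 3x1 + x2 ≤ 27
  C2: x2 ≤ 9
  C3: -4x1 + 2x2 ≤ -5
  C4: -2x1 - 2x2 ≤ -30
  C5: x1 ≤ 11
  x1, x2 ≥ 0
The point (6, 9) satisfies every constraint, so the LP is feasible; the constraints give x1 ≤ 11 and x2 ≤ 9, which with x1, x2 ≥ 0 keep the feasible region inside a bounded box. A feasible, bounded LP attains a finite optimum at a vertex.

Feasible with finite optimum z* = 108 at (6, 9).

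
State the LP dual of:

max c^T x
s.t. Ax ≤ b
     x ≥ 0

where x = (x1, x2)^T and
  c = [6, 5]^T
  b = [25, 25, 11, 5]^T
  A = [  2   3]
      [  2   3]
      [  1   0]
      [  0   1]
Minimize: z = 25y1 + 25y2 + 11y3 + 5y4

Subject to:
  C1: -2y1 - 2y2 - y3 ≤ -6
  C2: -3y1 - 3y2 - y4 ≤ -5
  y1, y2, y3, y4 ≥ 0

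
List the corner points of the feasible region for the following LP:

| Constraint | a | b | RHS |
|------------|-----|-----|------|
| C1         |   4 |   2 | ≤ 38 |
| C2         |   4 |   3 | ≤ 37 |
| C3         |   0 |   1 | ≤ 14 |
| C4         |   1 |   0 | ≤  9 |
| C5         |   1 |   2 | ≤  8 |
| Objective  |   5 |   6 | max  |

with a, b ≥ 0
Each vertex is the intersection of two constraint boundaries that also satisfies all remaining constraints:
  a = 0 and b = 0 → (0, 0)
  a + 2b = 8 and b = 0 → (8, 0)
  a + 2b = 8 and a = 0 → (0, 4)

Vertices: (0, 0), (8, 0), (0, 4)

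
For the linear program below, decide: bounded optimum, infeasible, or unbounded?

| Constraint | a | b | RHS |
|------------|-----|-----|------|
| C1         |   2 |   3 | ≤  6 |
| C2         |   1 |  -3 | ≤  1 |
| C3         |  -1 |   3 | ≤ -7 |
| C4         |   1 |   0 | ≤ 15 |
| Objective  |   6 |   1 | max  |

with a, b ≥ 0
C2 requires a - 3b ≤ 1, while C3 (-a + 3b ≤ -7) is equivalent to a - 3b ≥ 7. Together they would need 7 ≤ a - 3b ≤ 1, which is impossible since 7 > 1. No point satisfies all constraints.

The feasible region is empty; the LP is infeasible.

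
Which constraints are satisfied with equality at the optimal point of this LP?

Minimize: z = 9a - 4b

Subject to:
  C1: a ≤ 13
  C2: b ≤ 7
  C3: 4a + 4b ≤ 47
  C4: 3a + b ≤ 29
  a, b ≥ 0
Optimal: a = 0, b = 7
Binding: C2, a ≥ 0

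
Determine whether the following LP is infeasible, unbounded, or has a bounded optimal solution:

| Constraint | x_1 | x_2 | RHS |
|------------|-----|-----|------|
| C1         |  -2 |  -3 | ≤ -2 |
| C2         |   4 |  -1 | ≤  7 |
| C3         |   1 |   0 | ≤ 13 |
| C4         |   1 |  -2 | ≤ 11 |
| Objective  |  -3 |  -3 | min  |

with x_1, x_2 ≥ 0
Feasible point: (0, 1) satisfies every constraint, so the LP is feasible.
Direction d = (0, 1): for each constraint row a, a·d ≤ 0 —
  (-2)(0) + (-3)(1) = -3 ≤ 0
  (4)(0) + (-1)(1) = -1 ≤ 0
  (1)(0) + (0)(1) = 0 ≤ 0
  (1)(0) + (-2)(1) = -2 ≤ 0
and d ≥ 0, so (0, 1) + t·d stays feasible for every t ≥ 0. Along this ray z = -3x_1 - 3x_2 changes by -3 per unit t, so z → −∞.

The LP is unbounded; z can be made arbitrarily small.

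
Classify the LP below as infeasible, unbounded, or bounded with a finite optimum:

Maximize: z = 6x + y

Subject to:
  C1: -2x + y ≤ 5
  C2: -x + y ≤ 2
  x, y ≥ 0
Feasible point: (0, 0) satisfies every constraint, so the LP is feasible.
Direction d = (1, 0): for each constraint row a, a·d ≤ 0 —
  (-2)(1) + (1)(0) = -2 ≤ 0
  (-1)(1) + (1)(0) = -1 ≤ 0
and d ≥ 0, so (0, 0) + t·d stays feasible for every t ≥ 0. Along this ray z = 6x + y changes by 6 per unit t, so z → +∞.

The LP is unbounded; z can be made arbitrarily large.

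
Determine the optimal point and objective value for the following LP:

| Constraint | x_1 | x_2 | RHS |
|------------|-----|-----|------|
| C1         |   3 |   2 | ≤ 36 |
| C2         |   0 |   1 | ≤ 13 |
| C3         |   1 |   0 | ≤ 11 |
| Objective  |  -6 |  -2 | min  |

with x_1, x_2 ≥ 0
Each vertex is the intersection of two constraint boundaries that also satisfies all remaining constraints:
  x_1 = 0 and x_2 = 0 → (0, 0)
  x_1 = 11 and x_2 = 0 → (11, 0)
  3x_1 + 2x_2 = 36 and x_1 = 11 → (11, 1.5)
  3x_1 + 2x_2 = 36 and x_2 = 13 → (3.333, 13)
  x_2 = 13 and x_1 = 0 → (0, 13)

Evaluating z = -6x_1 - 2x_2 at each vertex:
  (0, 0): z = 0
  (11, 0): z = -66
  (11, 1.5): z = -69
  (3.333, 13): z = -46
  (0, 13): z = -26

The minimum is at (11, 1.5) with z = -69.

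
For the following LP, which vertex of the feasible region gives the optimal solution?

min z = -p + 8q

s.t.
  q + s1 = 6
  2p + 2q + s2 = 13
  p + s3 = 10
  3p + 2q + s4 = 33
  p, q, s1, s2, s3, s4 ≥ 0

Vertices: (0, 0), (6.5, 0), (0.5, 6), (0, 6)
Evaluating z = -p + 8q at each vertex:
  (0, 0): z = 0
  (6.5, 0): z = -6.5
  (0.5, 6): z = 47.5
  (0, 6): z = 48

The smallest value is z = -6.5, attained at (6.5, 0).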